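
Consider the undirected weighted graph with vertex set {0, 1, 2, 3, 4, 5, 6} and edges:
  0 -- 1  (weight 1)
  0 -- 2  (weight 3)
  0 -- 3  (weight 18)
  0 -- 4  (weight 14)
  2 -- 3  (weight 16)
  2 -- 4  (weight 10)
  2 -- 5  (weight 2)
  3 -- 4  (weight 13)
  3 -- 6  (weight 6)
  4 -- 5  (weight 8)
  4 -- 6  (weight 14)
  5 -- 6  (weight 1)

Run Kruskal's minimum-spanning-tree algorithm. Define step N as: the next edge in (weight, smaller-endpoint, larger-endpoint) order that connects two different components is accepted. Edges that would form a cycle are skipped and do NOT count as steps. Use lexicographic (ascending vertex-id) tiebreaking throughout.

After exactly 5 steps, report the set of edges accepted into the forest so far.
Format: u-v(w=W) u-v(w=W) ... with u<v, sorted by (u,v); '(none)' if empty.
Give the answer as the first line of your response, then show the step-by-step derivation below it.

0-1(w=1) 0-2(w=3) 2-5(w=2) 3-6(w=6) 5-6(w=1)

step 1: add edge 0-1 (w=1); MST = {0-1(w=1)}
step 2: add edge 5-6 (w=1); MST = {0-1(w=1) 5-6(w=1)}
step 3: add edge 2-5 (w=2); MST = {0-1(w=1) 2-5(w=2) 5-6(w=1)}
step 4: add edge 0-2 (w=3); MST = {0-1(w=1) 0-2(w=3) 2-5(w=2) 5-6(w=1)}
step 5: add edge 3-6 (w=6); MST = {0-1(w=1) 0-2(w=3) 2-5(w=2) 3-6(w=6) 5-6(w=1)}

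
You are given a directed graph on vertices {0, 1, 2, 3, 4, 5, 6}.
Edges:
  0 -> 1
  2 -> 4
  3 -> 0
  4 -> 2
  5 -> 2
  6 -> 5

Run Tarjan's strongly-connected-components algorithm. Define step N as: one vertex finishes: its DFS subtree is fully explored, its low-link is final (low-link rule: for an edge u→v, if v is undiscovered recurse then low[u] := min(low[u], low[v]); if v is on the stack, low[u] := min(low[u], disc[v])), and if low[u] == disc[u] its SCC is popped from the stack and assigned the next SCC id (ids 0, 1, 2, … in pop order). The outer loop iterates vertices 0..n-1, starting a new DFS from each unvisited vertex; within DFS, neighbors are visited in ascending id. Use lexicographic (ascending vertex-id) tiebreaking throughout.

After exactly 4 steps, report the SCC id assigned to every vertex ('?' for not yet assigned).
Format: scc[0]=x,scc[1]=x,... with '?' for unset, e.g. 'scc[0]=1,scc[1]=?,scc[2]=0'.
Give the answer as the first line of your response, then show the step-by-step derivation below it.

scc[0]=1,scc[1]=0,scc[2]=2,scc[3]=?,scc[4]=2,scc[5]=?,scc[6]=?

step 1: low=(low[0]=0,low[1]=1,low[2]=?,low[3]=?,low[4]=?,low[5]=?,low[6]=?); scc=(scc[0]=?,scc[1]=0,scc[2]=?,scc[3]=?,scc[4]=?,scc[5]=?,scc[6]=?)
step 2: low=(low[0]=0,low[1]=1,low[2]=?,low[3]=?,low[4]=?,low[5]=?,low[6]=?); scc=(scc[0]=1,scc[1]=0,scc[2]=?,scc[3]=?,scc[4]=?,scc[5]=?,scc[6]=?)
step 3: low=(low[0]=0,low[1]=1,low[2]=2,low[3]=?,low[4]=2,low[5]=?,low[6]=?); scc=(scc[0]=1,scc[1]=0,scc[2]=?,scc[3]=?,scc[4]=?,scc[5]=?,scc[6]=?)
step 4: low=(low[0]=0,low[1]=1,low[2]=2,low[3]=?,low[4]=2,low[5]=?,low[6]=?); scc=(scc[0]=1,scc[1]=0,scc[2]=2,scc[3]=?,scc[4]=2,scc[5]=?,scc[6]=?)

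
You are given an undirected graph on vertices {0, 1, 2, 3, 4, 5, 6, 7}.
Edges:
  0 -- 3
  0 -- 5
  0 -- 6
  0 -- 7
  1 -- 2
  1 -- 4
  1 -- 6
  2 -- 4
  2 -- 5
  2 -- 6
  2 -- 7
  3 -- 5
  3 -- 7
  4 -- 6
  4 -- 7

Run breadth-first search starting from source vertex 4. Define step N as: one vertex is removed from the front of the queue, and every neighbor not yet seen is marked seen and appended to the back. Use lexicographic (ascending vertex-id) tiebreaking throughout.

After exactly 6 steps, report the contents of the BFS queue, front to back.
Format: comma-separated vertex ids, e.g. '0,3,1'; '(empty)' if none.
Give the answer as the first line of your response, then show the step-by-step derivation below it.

0,3

step 1: dequeue 4; queue=[1,2,6,7]; order=4
step 2: dequeue 1; queue=[2,6,7]; order=4,1
step 3: dequeue 2; queue=[6,7,5]; order=4,1,2
step 4: dequeue 6; queue=[7,5,0]; order=4,1,2,6
step 5: dequeue 7; queue=[5,0,3]; order=4,1,2,6,7
step 6: dequeue 5; queue=[0,3]; order=4,1,2,6,7,5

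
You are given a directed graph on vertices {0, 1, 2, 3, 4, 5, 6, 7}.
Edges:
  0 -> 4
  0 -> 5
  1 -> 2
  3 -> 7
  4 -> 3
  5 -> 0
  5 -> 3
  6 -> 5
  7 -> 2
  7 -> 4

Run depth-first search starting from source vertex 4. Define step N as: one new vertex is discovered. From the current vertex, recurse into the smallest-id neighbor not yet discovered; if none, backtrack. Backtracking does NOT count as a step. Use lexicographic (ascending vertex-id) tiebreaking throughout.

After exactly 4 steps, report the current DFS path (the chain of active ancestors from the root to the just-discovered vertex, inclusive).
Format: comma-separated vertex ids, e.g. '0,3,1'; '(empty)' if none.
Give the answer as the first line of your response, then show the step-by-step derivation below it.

4,3,7,2

step 1: discover 4; path=4; order=4
step 2: discover 3; path=4>3; order=4,3
step 3: discover 7; path=4>3>7; order=4,3,7
step 4: discover 2; path=4>3>7>2; order=4,3,7,2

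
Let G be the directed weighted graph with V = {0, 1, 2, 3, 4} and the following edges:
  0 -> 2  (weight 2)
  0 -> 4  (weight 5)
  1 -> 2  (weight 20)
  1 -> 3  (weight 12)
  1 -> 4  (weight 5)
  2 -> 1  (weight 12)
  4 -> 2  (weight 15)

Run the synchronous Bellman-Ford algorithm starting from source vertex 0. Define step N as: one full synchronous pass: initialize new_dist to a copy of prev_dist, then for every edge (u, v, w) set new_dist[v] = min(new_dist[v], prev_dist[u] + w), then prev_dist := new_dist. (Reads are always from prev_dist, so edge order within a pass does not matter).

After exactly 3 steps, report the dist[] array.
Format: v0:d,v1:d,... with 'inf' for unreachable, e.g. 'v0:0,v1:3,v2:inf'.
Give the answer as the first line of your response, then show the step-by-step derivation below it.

v0:0,v1:14,v2:2,v3:26,v4:5

step 1: dist = v0:0,v1:inf,v2:2,v3:inf,v4:5
step 2: dist = v0:0,v1:14,v2:2,v3:inf,v4:5
step 3: dist = v0:0,v1:14,v2:2,v3:26,v4:5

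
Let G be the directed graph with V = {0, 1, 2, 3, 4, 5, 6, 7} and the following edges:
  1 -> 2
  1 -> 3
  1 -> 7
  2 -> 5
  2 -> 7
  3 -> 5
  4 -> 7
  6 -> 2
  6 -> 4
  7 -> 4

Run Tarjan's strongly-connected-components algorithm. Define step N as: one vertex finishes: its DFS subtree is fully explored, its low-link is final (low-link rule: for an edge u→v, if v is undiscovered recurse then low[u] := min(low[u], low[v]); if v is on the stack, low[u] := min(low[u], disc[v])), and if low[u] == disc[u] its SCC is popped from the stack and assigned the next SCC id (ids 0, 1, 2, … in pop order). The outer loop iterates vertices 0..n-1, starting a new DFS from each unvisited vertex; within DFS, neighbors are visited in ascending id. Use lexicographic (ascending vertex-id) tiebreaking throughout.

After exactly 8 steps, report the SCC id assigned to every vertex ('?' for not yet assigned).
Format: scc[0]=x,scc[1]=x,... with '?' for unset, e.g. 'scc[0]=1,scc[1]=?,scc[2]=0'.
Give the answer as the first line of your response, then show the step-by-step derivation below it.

scc[0]=0,scc[1]=5,scc[2]=3,scc[3]=4,scc[4]=2,scc[5]=1,scc[6]=6,scc[7]=2

step 1: low=(low[0]=0,low[1]=?,low[2]=?,low[3]=?,low[4]=?,low[5]=?,low[6]=?,low[7]=?); scc=(scc[0]=0,scc[1]=?,scc[2]=?,scc[3]=?,scc[4]=?,scc[5]=?,scc[6]=?,scc[7]=?)
step 2: low=(low[0]=0,low[1]=1,low[2]=2,low[3]=?,low[4]=?,low[5]=3,low[6]=?,low[7]=?); scc=(scc[0]=0,scc[1]=?,scc[2]=?,scc[3]=?,scc[4]=?,scc[5]=1,scc[6]=?,scc[7]=?)
step 3: low=(low[0]=0,low[1]=1,low[2]=2,low[3]=?,low[4]=4,low[5]=3,low[6]=?,low[7]=4); scc=(scc[0]=0,scc[1]=?,scc[2]=?,scc[3]=?,scc[4]=?,scc[5]=1,scc[6]=?,scc[7]=?)
step 4: low=(low[0]=0,low[1]=1,low[2]=2,low[3]=?,low[4]=4,low[5]=3,low[6]=?,low[7]=4); scc=(scc[0]=0,scc[1]=?,scc[2]=?,scc[3]=?,scc[4]=2,scc[5]=1,scc[6]=?,scc[7]=2)
step 5: low=(low[0]=0,low[1]=1,low[2]=2,low[3]=?,low[4]=4,low[5]=3,low[6]=?,low[7]=4); scc=(scc[0]=0,scc[1]=?,scc[2]=3,scc[3]=?,scc[4]=2,scc[5]=1,scc[6]=?,scc[7]=2)
step 6: low=(low[0]=0,low[1]=1,low[2]=2,low[3]=6,low[4]=4,low[5]=3,low[6]=?,low[7]=4); scc=(scc[0]=0,scc[1]=?,scc[2]=3,scc[3]=4,scc[4]=2,scc[5]=1,scc[6]=?,scc[7]=2)
step 7: low=(low[0]=0,low[1]=1,low[2]=2,low[3]=6,low[4]=4,low[5]=3,low[6]=?,low[7]=4); scc=(scc[0]=0,scc[1]=5,scc[2]=3,scc[3]=4,scc[4]=2,scc[5]=1,scc[6]=?,scc[7]=2)
step 8: low=(low[0]=0,low[1]=1,low[2]=2,low[3]=6,low[4]=4,low[5]=3,low[6]=7,low[7]=4); scc=(scc[0]=0,scc[1]=5,scc[2]=3,scc[3]=4,scc[4]=2,scc[5]=1,scc[6]=6,scc[7]=2)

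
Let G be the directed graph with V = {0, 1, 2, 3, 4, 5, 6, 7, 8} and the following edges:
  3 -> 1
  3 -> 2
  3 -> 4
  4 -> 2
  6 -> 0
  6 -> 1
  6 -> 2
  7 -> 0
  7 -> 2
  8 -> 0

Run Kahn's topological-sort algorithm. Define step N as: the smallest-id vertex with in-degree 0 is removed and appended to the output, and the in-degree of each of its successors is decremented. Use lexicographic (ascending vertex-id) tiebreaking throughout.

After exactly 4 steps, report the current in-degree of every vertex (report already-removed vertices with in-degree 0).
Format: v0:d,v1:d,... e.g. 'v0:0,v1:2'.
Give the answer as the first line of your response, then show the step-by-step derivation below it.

v0:2,v1:0,v2:1,v3:0,v4:0,v5:0,v6:0,v7:0,v8:0

step 1: output 3; order=[3]; indeg=(3,1,3,0,0,0,0,0,0)
step 2: output 4; order=[3,4]; indeg=(3,1,2,0,0,0,0,0,0)
step 3: output 5; order=[3,4,5]; indeg=(3,1,2,0,0,0,0,0,0)
step 4: output 6; order=[3,4,5,6]; indeg=(2,0,1,0,0,0,0,0,0)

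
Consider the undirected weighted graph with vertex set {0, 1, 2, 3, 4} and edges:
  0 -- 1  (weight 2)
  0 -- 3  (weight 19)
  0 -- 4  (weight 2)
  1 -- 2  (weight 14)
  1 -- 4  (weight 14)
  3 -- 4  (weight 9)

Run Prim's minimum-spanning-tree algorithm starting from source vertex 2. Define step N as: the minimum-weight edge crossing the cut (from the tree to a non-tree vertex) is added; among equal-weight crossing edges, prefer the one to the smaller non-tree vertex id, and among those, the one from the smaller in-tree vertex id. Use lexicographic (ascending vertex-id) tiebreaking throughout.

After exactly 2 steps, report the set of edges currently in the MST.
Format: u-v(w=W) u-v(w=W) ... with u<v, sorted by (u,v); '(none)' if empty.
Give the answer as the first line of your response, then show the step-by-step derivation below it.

0-1(w=2) 1-2(w=14)

step 1: add edge 1-2 (w=14); MST = {1-2(w=14)}
step 2: add edge 0-1 (w=2); MST = {0-1(w=2) 1-2(w=14)}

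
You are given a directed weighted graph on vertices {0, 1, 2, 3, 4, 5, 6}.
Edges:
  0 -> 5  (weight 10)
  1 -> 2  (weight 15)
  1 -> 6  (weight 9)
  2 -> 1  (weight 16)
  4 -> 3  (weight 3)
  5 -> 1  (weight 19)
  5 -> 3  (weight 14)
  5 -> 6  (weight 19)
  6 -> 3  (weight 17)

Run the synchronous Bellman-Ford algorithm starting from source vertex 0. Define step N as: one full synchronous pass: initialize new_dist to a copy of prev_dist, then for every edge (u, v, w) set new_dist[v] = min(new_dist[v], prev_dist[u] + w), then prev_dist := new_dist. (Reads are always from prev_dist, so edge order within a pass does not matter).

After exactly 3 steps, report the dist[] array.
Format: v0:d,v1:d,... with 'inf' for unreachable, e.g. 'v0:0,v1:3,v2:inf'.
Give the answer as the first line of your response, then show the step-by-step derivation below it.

v0:0,v1:29,v2:44,v3:24,v4:inf,v5:10,v6:29

step 1: dist = v0:0,v1:inf,v2:inf,v3:inf,v4:inf,v5:10,v6:inf
step 2: dist = v0:0,v1:29,v2:inf,v3:24,v4:inf,v5:10,v6:29
step 3: dist = v0:0,v1:29,v2:44,v3:24,v4:inf,v5:10,v6:29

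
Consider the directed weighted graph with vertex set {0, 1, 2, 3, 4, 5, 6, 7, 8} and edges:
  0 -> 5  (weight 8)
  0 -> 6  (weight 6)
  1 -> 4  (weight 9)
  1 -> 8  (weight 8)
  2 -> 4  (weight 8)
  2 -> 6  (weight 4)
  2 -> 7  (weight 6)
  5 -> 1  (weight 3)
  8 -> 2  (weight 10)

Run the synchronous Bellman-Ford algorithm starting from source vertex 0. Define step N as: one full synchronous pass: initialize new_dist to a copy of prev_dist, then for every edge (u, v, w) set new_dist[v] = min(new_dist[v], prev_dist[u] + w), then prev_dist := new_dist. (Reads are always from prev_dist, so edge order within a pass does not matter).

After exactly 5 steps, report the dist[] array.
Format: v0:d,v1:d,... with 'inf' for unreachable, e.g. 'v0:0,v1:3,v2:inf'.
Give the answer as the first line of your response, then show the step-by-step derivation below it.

v0:0,v1:11,v2:29,v3:inf,v4:20,v5:8,v6:6,v7:35,v8:19

step 1: dist = v0:0,v1:inf,v2:inf,v3:inf,v4:inf,v5:8,v6:6,v7:inf,v8:inf
step 2: dist = v0:0,v1:11,v2:inf,v3:inf,v4:inf,v5:8,v6:6,v7:inf,v8:inf
step 3: dist = v0:0,v1:11,v2:inf,v3:inf,v4:20,v5:8,v6:6,v7:inf,v8:19
step 4: dist = v0:0,v1:11,v2:29,v3:inf,v4:20,v5:8,v6:6,v7:inf,v8:19
step 5: dist = v0:0,v1:11,v2:29,v3:inf,v4:20,v5:8,v6:6,v7:35,v8:19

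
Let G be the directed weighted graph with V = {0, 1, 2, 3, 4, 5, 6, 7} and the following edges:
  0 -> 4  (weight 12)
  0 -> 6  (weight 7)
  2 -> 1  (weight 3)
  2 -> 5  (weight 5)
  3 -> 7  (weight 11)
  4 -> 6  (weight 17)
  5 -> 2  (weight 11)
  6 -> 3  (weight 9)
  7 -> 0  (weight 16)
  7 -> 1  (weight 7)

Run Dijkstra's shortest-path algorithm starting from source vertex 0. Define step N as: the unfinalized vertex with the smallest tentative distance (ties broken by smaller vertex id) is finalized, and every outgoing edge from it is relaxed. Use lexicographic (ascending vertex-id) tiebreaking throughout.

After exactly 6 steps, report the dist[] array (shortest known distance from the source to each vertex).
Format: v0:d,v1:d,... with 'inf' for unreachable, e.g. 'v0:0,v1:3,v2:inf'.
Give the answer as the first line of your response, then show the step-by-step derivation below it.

v0:0,v1:34,v2:inf,v3:16,v4:12,v5:inf,v6:7,v7:27

step 1: dist = v0:0,v1:inf,v2:inf,v3:inf,v4:12,v5:inf,v6:7,v7:inf
step 2: dist = v0:0,v1:inf,v2:inf,v3:16,v4:12,v5:inf,v6:7,v7:inf
step 3: dist = v0:0,v1:inf,v2:inf,v3:16,v4:12,v5:inf,v6:7,v7:inf
step 4: dist = v0:0,v1:inf,v2:inf,v3:16,v4:12,v5:inf,v6:7,v7:27
step 5: dist = v0:0,v1:34,v2:inf,v3:16,v4:12,v5:inf,v6:7,v7:27
step 6: dist = v0:0,v1:34,v2:inf,v3:16,v4:12,v5:inf,v6:7,v7:27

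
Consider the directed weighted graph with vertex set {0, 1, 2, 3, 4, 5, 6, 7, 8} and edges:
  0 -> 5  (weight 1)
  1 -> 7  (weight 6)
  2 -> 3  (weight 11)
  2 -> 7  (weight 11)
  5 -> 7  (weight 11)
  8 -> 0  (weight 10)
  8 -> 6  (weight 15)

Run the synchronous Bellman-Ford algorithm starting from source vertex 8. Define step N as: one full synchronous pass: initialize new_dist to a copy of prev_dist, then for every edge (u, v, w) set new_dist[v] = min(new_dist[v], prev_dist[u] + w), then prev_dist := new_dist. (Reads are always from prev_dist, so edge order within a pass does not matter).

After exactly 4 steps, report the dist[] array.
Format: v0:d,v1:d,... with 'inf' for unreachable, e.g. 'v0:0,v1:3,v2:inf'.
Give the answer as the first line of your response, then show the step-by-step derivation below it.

v0:10,v1:inf,v2:inf,v3:inf,v4:inf,v5:11,v6:15,v7:22,v8:0

step 1: dist = v0:10,v1:inf,v2:inf,v3:inf,v4:inf,v5:inf,v6:15,v7:inf,v8:0
step 2: dist = v0:10,v1:inf,v2:inf,v3:inf,v4:inf,v5:11,v6:15,v7:inf,v8:0
step 3: dist = v0:10,v1:inf,v2:inf,v3:inf,v4:inf,v5:11,v6:15,v7:22,v8:0
step 4: dist = v0:10,v1:inf,v2:inf,v3:inf,v4:inf,v5:11,v6:15,v7:22,v8:0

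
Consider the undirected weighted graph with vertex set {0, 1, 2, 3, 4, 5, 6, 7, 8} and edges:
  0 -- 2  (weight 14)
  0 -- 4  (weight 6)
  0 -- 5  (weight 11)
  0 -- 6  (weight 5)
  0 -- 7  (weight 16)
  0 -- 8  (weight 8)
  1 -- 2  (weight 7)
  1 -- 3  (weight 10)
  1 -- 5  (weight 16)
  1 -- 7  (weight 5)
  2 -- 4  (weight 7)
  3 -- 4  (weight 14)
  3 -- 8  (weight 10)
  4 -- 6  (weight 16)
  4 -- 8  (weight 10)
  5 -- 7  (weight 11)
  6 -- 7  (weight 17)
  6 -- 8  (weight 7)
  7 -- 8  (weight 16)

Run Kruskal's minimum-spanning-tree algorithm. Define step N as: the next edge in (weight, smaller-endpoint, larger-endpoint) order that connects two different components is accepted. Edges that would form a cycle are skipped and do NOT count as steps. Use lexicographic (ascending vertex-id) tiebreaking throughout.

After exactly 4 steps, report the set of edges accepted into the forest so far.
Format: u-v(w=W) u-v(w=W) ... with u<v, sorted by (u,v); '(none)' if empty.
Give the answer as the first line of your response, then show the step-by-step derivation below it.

0-4(w=6) 0-6(w=5) 1-2(w=7) 1-7(w=5)

step 1: add edge 0-6 (w=5); MST = {0-6(w=5)}
step 2: add edge 1-7 (w=5); MST = {0-6(w=5) 1-7(w=5)}
step 3: add edge 0-4 (w=6); MST = {0-4(w=6) 0-6(w=5) 1-7(w=5)}
step 4: add edge 1-2 (w=7); MST = {0-4(w=6) 0-6(w=5) 1-2(w=7) 1-7(w=5)}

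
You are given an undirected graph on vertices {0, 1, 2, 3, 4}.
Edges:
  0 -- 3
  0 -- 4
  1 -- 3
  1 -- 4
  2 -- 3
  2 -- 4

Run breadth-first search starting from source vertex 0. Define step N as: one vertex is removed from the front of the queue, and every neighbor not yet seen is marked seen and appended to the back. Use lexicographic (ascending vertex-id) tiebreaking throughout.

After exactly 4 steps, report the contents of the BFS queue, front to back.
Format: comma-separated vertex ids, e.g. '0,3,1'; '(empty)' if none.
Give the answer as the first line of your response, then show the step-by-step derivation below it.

2

step 1: dequeue 0; queue=[3,4]; order=0
step 2: dequeue 3; queue=[4,1,2]; order=0,3
step 3: dequeue 4; queue=[1,2]; order=0,3,4
step 4: dequeue 1; queue=[2]; order=0,3,4,1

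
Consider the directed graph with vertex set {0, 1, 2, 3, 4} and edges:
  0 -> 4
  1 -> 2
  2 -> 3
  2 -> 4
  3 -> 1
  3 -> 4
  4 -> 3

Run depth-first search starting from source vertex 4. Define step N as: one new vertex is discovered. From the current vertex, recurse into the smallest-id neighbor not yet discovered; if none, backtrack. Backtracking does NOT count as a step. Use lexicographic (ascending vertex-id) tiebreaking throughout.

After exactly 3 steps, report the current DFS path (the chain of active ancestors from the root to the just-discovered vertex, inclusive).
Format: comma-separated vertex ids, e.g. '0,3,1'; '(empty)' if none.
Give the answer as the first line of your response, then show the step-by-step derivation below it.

4,3,1

step 1: discover 4; path=4; order=4
step 2: discover 3; path=4>3; order=4,3
step 3: discover 1; path=4>3>1; order=4,3,1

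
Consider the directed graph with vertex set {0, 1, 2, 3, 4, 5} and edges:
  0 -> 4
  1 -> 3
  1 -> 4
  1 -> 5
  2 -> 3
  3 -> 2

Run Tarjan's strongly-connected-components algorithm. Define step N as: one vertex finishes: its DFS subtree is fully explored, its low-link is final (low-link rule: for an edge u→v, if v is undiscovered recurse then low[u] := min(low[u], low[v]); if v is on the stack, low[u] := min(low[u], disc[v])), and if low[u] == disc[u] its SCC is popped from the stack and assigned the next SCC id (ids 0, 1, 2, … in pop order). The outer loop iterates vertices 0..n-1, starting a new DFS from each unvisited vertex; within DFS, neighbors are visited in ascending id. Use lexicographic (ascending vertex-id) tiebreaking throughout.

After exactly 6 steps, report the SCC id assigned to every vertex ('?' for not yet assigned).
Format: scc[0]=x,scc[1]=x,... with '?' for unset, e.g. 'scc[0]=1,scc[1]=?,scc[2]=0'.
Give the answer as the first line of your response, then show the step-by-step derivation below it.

scc[0]=1,scc[1]=4,scc[2]=2,scc[3]=2,scc[4]=0,scc[5]=3

step 1: low=(low[0]=0,low[1]=?,low[2]=?,low[3]=?,low[4]=1,low[5]=?); scc=(scc[0]=?,scc[1]=?,scc[2]=?,scc[3]=?,scc[4]=0,scc[5]=?)
step 2: low=(low[0]=0,low[1]=?,low[2]=?,low[3]=?,low[4]=1,low[5]=?); scc=(scc[0]=1,scc[1]=?,scc[2]=?,scc[3]=?,scc[4]=0,scc[5]=?)
step 3: low=(low[0]=0,low[1]=2,low[2]=3,low[3]=3,low[4]=1,low[5]=?); scc=(scc[0]=1,scc[1]=?,scc[2]=?,scc[3]=?,scc[4]=0,scc[5]=?)
step 4: low=(low[0]=0,low[1]=2,low[2]=3,low[3]=3,low[4]=1,low[5]=?); scc=(scc[0]=1,scc[1]=?,scc[2]=2,scc[3]=2,scc[4]=0,scc[5]=?)
step 5: low=(low[0]=0,low[1]=2,low[2]=3,low[3]=3,low[4]=1,low[5]=5); scc=(scc[0]=1,scc[1]=?,scc[2]=2,scc[3]=2,scc[4]=0,scc[5]=3)
step 6: low=(low[0]=0,low[1]=2,low[2]=3,low[3]=3,low[4]=1,low[5]=5); scc=(scc[0]=1,scc[1]=4,scc[2]=2,scc[3]=2,scc[4]=0,scc[5]=3)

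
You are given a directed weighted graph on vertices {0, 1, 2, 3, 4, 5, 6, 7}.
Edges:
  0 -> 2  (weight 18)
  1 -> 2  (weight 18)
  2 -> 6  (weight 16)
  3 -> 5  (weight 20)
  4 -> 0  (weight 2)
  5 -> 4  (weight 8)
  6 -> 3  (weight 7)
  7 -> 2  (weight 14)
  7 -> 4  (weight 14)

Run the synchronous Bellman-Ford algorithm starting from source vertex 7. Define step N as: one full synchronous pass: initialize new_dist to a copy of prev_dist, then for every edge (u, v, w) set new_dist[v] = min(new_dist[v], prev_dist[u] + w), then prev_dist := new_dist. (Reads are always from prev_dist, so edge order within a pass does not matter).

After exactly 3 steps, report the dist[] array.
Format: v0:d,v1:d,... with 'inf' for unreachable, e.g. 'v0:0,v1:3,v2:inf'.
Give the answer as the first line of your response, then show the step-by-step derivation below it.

v0:16,v1:inf,v2:14,v3:37,v4:14,v5:inf,v6:30,v7:0

step 1: dist = v0:inf,v1:inf,v2:14,v3:inf,v4:14,v5:inf,v6:inf,v7:0
step 2: dist = v0:16,v1:inf,v2:14,v3:inf,v4:14,v5:inf,v6:30,v7:0
step 3: dist = v0:16,v1:inf,v2:14,v3:37,v4:14,v5:inf,v6:30,v7:0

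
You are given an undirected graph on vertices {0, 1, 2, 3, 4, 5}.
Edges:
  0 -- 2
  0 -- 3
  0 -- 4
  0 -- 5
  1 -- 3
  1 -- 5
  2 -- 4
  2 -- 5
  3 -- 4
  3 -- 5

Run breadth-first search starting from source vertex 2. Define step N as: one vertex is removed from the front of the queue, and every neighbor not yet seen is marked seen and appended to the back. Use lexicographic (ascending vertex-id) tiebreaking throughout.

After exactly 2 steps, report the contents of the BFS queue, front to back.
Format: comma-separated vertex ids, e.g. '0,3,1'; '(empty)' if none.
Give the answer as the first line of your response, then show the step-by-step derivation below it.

4,5,3

step 1: dequeue 2; queue=[0,4,5]; order=2
step 2: dequeue 0; queue=[4,5,3]; order=2,0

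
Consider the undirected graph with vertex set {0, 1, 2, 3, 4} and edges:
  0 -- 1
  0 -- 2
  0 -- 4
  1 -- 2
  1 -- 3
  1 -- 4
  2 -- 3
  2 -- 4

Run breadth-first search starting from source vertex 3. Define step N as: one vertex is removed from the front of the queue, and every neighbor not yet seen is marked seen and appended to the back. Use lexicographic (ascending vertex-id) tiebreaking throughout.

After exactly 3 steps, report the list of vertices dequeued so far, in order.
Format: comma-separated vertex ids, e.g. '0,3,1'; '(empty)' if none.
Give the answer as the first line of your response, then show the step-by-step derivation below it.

3,1,2

step 1: dequeue 3; queue=[1,2]; order=3
step 2: dequeue 1; queue=[2,0,4]; order=3,1
step 3: dequeue 2; queue=[0,4]; order=3,1,2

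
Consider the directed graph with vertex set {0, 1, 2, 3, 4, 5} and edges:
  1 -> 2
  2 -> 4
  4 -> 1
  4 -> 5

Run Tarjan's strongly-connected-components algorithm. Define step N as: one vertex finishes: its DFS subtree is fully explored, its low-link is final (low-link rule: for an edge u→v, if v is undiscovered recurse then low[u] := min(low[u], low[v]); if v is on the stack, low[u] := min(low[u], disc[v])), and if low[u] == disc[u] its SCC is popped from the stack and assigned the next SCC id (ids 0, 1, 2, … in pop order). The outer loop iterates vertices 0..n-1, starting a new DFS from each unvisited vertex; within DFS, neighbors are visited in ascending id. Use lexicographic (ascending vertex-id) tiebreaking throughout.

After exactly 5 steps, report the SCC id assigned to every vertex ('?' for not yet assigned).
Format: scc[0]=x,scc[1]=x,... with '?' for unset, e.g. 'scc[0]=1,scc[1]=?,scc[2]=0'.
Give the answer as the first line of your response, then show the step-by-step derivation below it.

scc[0]=0,scc[1]=2,scc[2]=2,scc[3]=?,scc[4]=2,scc[5]=1

step 1: low=(low[0]=0,low[1]=?,low[2]=?,low[3]=?,low[4]=?,low[5]=?); scc=(scc[0]=0,scc[1]=?,scc[2]=?,scc[3]=?,scc[4]=?,scc[5]=?)
step 2: low=(low[0]=0,low[1]=1,low[2]=2,low[3]=?,low[4]=1,low[5]=4); scc=(scc[0]=0,scc[1]=?,scc[2]=?,scc[3]=?,scc[4]=?,scc[5]=1)
step 3: low=(low[0]=0,low[1]=1,low[2]=2,low[3]=?,low[4]=1,low[5]=4); scc=(scc[0]=0,scc[1]=?,scc[2]=?,scc[3]=?,scc[4]=?,scc[5]=1)
step 4: low=(low[0]=0,low[1]=1,low[2]=1,low[3]=?,low[4]=1,low[5]=4); scc=(scc[0]=0,scc[1]=?,scc[2]=?,scc[3]=?,scc[4]=?,scc[5]=1)
step 5: low=(low[0]=0,low[1]=1,low[2]=1,low[3]=?,low[4]=1,low[5]=4); scc=(scc[0]=0,scc[1]=2,scc[2]=2,scc[3]=?,scc[4]=2,scc[5]=1)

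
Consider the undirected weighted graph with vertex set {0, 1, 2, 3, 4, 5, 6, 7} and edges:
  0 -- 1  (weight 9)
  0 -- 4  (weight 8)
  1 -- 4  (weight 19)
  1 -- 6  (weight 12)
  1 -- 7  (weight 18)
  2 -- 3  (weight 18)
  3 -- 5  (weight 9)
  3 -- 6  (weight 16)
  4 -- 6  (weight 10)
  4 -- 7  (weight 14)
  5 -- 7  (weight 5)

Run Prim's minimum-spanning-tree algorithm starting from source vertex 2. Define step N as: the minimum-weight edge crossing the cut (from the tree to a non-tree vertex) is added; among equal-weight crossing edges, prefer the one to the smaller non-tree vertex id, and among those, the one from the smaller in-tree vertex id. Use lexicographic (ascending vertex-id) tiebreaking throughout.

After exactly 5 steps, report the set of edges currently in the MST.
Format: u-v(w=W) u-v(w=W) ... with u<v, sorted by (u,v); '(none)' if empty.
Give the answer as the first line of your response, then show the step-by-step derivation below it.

0-4(w=8) 2-3(w=18) 3-5(w=9) 4-7(w=14) 5-7(w=5)

step 1: add edge 2-3 (w=18); MST = {2-3(w=18)}
step 2: add edge 3-5 (w=9); MST = {2-3(w=18) 3-5(w=9)}
step 3: add edge 5-7 (w=5); MST = {2-3(w=18) 3-5(w=9) 5-7(w=5)}
step 4: add edge 4-7 (w=14); MST = {2-3(w=18) 3-5(w=9) 4-7(w=14) 5-7(w=5)}
step 5: add edge 0-4 (w=8); MST = {0-4(w=8) 2-3(w=18) 3-5(w=9) 4-7(w=14) 5-7(w=5)}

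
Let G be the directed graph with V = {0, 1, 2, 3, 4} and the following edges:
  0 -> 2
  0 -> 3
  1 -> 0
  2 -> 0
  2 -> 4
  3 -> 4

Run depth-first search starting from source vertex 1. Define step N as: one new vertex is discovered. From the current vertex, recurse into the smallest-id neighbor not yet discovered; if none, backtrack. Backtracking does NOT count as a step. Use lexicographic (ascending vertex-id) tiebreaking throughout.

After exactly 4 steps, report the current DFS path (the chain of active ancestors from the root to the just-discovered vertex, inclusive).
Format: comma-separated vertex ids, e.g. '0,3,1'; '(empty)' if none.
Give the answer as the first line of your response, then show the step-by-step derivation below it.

1,0,2,4

step 1: discover 1; path=1; order=1
step 2: discover 0; path=1>0; order=1,0
step 3: discover 2; path=1>0>2; order=1,0,2
step 4: discover 4; path=1>0>2>4; order=1,0,2,4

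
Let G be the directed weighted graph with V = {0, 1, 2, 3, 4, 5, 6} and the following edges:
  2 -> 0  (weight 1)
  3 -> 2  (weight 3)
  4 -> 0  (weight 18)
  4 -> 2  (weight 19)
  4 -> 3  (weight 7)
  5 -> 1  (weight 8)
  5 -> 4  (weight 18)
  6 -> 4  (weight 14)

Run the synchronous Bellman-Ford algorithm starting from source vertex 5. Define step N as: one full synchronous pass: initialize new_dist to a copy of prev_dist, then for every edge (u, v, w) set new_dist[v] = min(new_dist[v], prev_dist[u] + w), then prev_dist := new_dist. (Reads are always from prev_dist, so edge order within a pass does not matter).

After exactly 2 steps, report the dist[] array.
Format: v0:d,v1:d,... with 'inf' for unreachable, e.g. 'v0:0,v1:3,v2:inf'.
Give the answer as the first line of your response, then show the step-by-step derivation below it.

v0:36,v1:8,v2:37,v3:25,v4:18,v5:0,v6:inf

step 1: dist = v0:inf,v1:8,v2:inf,v3:inf,v4:18,v5:0,v6:inf
step 2: dist = v0:36,v1:8,v2:37,v3:25,v4:18,v5:0,v6:inf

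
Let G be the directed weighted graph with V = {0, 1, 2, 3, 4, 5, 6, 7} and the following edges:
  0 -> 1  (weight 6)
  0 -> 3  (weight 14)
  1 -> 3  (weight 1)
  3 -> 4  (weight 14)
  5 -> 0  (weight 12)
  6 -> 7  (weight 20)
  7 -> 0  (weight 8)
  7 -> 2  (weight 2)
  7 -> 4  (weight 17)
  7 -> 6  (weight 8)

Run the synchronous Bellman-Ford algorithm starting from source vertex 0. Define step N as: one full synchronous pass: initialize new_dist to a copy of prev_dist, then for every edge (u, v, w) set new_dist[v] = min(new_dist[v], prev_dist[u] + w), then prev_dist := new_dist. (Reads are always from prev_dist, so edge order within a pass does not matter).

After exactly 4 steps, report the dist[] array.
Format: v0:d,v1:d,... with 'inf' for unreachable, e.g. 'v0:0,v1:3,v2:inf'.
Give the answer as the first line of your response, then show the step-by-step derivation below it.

v0:0,v1:6,v2:inf,v3:7,v4:21,v5:inf,v6:inf,v7:inf

step 1: dist = v0:0,v1:6,v2:inf,v3:14,v4:inf,v5:inf,v6:inf,v7:inf
step 2: dist = v0:0,v1:6,v2:inf,v3:7,v4:28,v5:inf,v6:inf,v7:inf
step 3: dist = v0:0,v1:6,v2:inf,v3:7,v4:21,v5:inf,v6:inf,v7:inf
step 4: dist = v0:0,v1:6,v2:inf,v3:7,v4:21,v5:inf,v6:inf,v7:inf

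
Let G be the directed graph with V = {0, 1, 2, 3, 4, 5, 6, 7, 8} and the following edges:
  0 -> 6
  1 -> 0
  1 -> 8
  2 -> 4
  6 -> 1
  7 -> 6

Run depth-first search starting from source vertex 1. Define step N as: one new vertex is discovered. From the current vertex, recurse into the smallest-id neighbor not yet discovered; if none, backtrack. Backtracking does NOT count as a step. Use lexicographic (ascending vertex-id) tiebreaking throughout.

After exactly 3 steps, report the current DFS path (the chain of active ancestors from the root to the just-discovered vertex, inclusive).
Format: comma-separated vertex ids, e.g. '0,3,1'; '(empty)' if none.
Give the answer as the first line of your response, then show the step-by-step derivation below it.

1,0,6

step 1: discover 1; path=1; order=1
step 2: discover 0; path=1>0; order=1,0
step 3: discover 6; path=1>0>6; order=1,0,6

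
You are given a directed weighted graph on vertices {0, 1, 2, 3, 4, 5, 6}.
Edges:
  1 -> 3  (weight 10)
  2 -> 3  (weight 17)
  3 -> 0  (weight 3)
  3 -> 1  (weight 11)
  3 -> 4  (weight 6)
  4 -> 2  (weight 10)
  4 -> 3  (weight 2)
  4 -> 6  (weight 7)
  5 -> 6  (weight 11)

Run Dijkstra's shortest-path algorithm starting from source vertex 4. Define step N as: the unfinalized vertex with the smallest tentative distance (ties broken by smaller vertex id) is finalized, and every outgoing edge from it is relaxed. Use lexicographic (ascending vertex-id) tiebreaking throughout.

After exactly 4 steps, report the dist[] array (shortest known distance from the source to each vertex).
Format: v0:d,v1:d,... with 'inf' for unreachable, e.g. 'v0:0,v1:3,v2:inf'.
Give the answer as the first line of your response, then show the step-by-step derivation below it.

v0:5,v1:13,v2:10,v3:2,v4:0,v5:inf,v6:7

step 1: dist = v0:inf,v1:inf,v2:10,v3:2,v4:0,v5:inf,v6:7
step 2: dist = v0:5,v1:13,v2:10,v3:2,v4:0,v5:inf,v6:7
step 3: dist = v0:5,v1:13,v2:10,v3:2,v4:0,v5:inf,v6:7
step 4: dist = v0:5,v1:13,v2:10,v3:2,v4:0,v5:inf,v6:7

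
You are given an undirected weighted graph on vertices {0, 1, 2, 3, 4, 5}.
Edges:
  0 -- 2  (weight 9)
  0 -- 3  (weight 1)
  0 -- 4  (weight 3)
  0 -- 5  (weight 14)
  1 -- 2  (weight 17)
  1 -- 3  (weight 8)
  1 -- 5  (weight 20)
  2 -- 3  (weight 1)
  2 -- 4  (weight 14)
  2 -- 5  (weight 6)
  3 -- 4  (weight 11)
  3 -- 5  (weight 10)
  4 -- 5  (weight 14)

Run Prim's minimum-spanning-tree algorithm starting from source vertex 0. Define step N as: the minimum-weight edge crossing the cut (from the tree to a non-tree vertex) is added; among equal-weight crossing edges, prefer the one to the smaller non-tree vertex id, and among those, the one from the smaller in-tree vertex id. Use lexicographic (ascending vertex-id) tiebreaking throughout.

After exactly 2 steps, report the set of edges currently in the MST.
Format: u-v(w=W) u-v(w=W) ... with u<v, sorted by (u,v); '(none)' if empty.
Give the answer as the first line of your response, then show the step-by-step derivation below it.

0-3(w=1) 2-3(w=1)

step 1: add edge 0-3 (w=1); MST = {0-3(w=1)}
step 2: add edge 2-3 (w=1); MST = {0-3(w=1) 2-3(w=1)}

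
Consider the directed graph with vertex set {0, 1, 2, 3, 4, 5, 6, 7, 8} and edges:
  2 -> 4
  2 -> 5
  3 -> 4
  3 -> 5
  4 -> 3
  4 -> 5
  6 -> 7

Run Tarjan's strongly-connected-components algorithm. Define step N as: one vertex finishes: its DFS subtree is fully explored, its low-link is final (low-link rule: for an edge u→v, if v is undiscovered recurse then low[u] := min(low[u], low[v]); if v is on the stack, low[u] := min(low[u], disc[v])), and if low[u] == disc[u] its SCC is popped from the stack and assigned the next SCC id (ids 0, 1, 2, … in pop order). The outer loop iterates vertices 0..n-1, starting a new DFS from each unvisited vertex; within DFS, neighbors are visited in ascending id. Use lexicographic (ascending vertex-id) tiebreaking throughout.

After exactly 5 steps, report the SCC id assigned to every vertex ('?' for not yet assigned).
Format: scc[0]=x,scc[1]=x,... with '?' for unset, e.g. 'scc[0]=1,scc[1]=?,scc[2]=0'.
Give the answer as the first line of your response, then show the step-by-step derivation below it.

scc[0]=0,scc[1]=1,scc[2]=?,scc[3]=3,scc[4]=3,scc[5]=2,scc[6]=?,scc[7]=?,scc[8]=?

step 1: low=(low[0]=0,low[1]=?,low[2]=?,low[3]=?,low[4]=?,low[5]=?,low[6]=?,low[7]=?,low[8]=?); scc=(scc[0]=0,scc[1]=?,scc[2]=?,scc[3]=?,scc[4]=?,scc[5]=?,scc[6]=?,scc[7]=?,scc[8]=?)
step 2: low=(low[0]=0,low[1]=1,low[2]=?,low[3]=?,low[4]=?,low[5]=?,low[6]=?,low[7]=?,low[8]=?); scc=(scc[0]=0,scc[1]=1,scc[2]=?,scc[3]=?,scc[4]=?,scc[5]=?,scc[6]=?,scc[7]=?,scc[8]=?)
step 3: low=(low[0]=0,low[1]=1,low[2]=2,low[3]=3,low[4]=3,low[5]=5,low[6]=?,low[7]=?,low[8]=?); scc=(scc[0]=0,scc[1]=1,scc[2]=?,scc[3]=?,scc[4]=?,scc[5]=2,scc[6]=?,scc[7]=?,scc[8]=?)
step 4: low=(low[0]=0,low[1]=1,low[2]=2,low[3]=3,low[4]=3,low[5]=5,low[6]=?,low[7]=?,low[8]=?); scc=(scc[0]=0,scc[1]=1,scc[2]=?,scc[3]=?,scc[4]=?,scc[5]=2,scc[6]=?,scc[7]=?,scc[8]=?)
step 5: low=(low[0]=0,low[1]=1,low[2]=2,low[3]=3,low[4]=3,low[5]=5,low[6]=?,low[7]=?,low[8]=?); scc=(scc[0]=0,scc[1]=1,scc[2]=?,scc[3]=3,scc[4]=3,scc[5]=2,scc[6]=?,scc[7]=?,scc[8]=?)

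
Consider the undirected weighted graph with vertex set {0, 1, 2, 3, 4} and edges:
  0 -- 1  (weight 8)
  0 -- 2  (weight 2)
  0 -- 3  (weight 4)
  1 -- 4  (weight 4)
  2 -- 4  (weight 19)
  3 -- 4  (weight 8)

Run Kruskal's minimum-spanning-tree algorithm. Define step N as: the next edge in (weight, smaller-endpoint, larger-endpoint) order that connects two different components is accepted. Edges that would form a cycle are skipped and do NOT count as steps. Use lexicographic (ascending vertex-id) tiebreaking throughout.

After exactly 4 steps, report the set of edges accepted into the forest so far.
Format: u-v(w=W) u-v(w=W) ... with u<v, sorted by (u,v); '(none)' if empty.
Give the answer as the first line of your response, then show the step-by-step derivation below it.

0-1(w=8) 0-2(w=2) 0-3(w=4) 1-4(w=4)

step 1: add edge 0-2 (w=2); MST = {0-2(w=2)}
step 2: add edge 0-3 (w=4); MST = {0-2(w=2) 0-3(w=4)}
step 3: add edge 1-4 (w=4); MST = {0-2(w=2) 0-3(w=4) 1-4(w=4)}
step 4: add edge 0-1 (w=8); MST = {0-1(w=8) 0-2(w=2) 0-3(w=4) 1-4(w=4)}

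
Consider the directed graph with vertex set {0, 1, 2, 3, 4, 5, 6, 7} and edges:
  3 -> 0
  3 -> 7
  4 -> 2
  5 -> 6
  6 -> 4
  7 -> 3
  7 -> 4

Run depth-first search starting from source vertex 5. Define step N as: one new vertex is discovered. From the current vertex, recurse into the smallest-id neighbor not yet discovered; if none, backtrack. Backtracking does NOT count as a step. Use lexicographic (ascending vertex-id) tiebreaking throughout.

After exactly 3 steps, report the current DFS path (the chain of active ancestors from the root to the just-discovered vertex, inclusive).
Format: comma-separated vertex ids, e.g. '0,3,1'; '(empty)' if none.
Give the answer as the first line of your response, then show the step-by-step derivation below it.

5,6,4

step 1: discover 5; path=5; order=5
step 2: discover 6; path=5>6; order=5,6
step 3: discover 4; path=5>6>4; order=5,6,4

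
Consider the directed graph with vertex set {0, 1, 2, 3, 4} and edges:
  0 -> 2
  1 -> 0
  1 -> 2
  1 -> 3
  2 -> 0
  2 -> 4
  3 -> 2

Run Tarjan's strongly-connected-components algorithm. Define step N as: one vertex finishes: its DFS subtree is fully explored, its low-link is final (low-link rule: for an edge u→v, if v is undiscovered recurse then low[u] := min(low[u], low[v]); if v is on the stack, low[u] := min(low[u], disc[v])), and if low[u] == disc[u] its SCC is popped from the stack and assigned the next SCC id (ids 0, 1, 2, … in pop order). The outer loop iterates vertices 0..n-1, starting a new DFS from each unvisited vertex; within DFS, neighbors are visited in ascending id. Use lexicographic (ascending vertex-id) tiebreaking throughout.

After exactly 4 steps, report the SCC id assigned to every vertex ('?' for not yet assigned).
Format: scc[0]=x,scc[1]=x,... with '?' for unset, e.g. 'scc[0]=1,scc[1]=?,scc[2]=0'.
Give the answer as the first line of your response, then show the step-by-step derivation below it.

scc[0]=1,scc[1]=?,scc[2]=1,scc[3]=2,scc[4]=0

step 1: low=(low[0]=0,low[1]=?,low[2]=0,low[3]=?,low[4]=2); scc=(scc[0]=?,scc[1]=?,scc[2]=?,scc[3]=?,scc[4]=0)
step 2: low=(low[0]=0,low[1]=?,low[2]=0,low[3]=?,low[4]=2); scc=(scc[0]=?,scc[1]=?,scc[2]=?,scc[3]=?,scc[4]=0)
step 3: low=(low[0]=0,low[1]=?,low[2]=0,low[3]=?,low[4]=2); scc=(scc[0]=1,scc[1]=?,scc[2]=1,scc[3]=?,scc[4]=0)
step 4: low=(low[0]=0,low[1]=3,low[2]=0,low[3]=4,low[4]=2); scc=(scc[0]=1,scc[1]=?,scc[2]=1,scc[3]=2,scc[4]=0)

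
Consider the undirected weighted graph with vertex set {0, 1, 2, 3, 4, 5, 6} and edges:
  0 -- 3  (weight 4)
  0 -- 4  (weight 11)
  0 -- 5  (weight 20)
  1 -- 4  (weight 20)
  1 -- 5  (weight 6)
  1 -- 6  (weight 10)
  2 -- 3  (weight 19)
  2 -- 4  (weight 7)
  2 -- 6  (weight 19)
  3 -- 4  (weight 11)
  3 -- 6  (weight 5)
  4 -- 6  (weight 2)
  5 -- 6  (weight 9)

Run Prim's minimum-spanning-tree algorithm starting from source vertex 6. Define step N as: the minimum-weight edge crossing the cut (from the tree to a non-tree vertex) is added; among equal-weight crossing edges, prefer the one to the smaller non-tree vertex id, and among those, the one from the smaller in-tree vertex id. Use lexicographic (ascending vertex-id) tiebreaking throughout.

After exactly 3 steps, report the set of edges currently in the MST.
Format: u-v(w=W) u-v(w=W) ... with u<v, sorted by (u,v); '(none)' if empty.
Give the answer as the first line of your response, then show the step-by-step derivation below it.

0-3(w=4) 3-6(w=5) 4-6(w=2)

step 1: add edge 4-6 (w=2); MST = {4-6(w=2)}
step 2: add edge 3-6 (w=5); MST = {3-6(w=5) 4-6(w=2)}
step 3: add edge 0-3 (w=4); MST = {0-3(w=4) 3-6(w=5) 4-6(w=2)}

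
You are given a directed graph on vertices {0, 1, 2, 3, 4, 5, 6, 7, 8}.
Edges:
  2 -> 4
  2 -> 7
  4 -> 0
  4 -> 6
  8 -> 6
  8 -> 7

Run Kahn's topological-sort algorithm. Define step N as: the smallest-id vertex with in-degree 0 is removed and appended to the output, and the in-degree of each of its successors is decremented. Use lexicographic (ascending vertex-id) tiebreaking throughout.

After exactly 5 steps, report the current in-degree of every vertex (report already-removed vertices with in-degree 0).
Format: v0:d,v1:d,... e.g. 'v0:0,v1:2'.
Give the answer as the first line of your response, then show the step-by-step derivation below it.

v0:0,v1:0,v2:0,v3:0,v4:0,v5:0,v6:1,v7:1,v8:0

step 1: output 1; order=[1]; indeg=(1,0,0,0,1,0,2,2,0)
step 2: output 2; order=[1,2]; indeg=(1,0,0,0,0,0,2,1,0)
step 3: output 3; order=[1,2,3]; indeg=(1,0,0,0,0,0,2,1,0)
step 4: output 4; order=[1,2,3,4]; indeg=(0,0,0,0,0,0,1,1,0)
step 5: output 0; order=[1,2,3,4,0]; indeg=(0,0,0,0,0,0,1,1,0)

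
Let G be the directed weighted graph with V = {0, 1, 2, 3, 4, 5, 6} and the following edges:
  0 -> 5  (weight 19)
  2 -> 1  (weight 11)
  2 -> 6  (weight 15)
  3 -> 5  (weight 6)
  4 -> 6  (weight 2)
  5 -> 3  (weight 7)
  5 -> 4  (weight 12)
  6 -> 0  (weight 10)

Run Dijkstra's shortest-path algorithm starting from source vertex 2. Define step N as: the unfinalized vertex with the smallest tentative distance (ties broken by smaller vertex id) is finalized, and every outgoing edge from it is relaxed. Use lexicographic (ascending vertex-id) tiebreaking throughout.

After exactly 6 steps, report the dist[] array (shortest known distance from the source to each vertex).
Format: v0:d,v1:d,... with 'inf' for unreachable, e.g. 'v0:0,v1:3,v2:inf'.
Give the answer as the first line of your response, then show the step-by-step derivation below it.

v0:25,v1:11,v2:0,v3:51,v4:56,v5:44,v6:15

step 1: dist = v0:inf,v1:11,v2:0,v3:inf,v4:inf,v5:inf,v6:15
step 2: dist = v0:inf,v1:11,v2:0,v3:inf,v4:inf,v5:inf,v6:15
step 3: dist = v0:25,v1:11,v2:0,v3:inf,v4:inf,v5:inf,v6:15
step 4: dist = v0:25,v1:11,v2:0,v3:inf,v4:inf,v5:44,v6:15
step 5: dist = v0:25,v1:11,v2:0,v3:51,v4:56,v5:44,v6:15
step 6: dist = v0:25,v1:11,v2:0,v3:51,v4:56,v5:44,v6:15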